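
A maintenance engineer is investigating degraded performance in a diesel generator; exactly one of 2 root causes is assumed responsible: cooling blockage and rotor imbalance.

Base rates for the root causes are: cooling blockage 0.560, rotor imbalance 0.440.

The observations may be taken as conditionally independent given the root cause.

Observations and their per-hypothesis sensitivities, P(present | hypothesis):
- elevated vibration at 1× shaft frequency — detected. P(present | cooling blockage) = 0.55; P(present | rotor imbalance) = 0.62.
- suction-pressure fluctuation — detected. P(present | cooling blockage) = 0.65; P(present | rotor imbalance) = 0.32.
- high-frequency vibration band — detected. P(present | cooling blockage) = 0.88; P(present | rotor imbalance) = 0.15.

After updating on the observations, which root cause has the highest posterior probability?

By Bayes' rule with conditional independence, the unnormalized weight for each hypothesis is prior × ∏ likelihoods:
  cooling blockage: 0.560 × 0.55 × 0.65 × 0.88 = 0.17618
  rotor imbalance: 0.440 × 0.62 × 0.32 × 0.15 = 0.013094
Normalizing constant Z = 0.17618 + 0.013094 = 0.18927.
P(cooling blockage | evidence) ≈ 0.17618 / 0.18927 ≈ 0.931
P(rotor imbalance | evidence) ≈ 0.013094 / 0.18927 ≈ 0.069
The largest is 0.931, so cooling blockage is most probable.

cooling blockage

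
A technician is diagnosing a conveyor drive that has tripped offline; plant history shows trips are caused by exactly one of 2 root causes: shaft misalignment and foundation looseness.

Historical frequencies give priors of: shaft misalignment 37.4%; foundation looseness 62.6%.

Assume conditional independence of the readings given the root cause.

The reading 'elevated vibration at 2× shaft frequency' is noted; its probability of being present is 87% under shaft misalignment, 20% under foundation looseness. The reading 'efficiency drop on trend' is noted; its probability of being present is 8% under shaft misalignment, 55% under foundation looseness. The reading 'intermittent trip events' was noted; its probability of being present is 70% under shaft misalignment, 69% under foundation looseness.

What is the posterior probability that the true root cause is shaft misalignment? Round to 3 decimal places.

Multiply each prior by the joint likelihood of the reading pattern:
  shaft misalignment: 0.374 × 0.87 × 0.08 × 0.70 = 0.018221
  foundation looseness: 0.626 × 0.20 × 0.55 × 0.69 = 0.047513
The unnormalized weights sum to 0.065735.
P(shaft misalignment | evidence) = 0.018221 / 0.065735 ≈ 0.277.

0.277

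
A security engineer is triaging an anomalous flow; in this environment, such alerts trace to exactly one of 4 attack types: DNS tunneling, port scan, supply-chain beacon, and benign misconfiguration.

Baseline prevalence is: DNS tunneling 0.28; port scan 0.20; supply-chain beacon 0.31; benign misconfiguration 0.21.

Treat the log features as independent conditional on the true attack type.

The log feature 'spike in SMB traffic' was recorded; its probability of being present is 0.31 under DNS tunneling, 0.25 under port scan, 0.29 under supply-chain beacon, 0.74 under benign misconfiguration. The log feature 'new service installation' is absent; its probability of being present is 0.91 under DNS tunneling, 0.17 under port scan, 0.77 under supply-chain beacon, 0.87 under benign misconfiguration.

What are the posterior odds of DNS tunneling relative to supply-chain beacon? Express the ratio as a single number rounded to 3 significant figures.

The normalizing constant cancels in an odds ratio, so compute prior × likelihood for the two hypotheses only (using 1 − P(present | H) for each absent log feature):
  DNS tunneling: 0.28 × 0.31 × (1 − 0.91) = 0.007812
  supply-chain beacon: 0.31 × 0.29 × (1 − 0.77) = 0.020677
Posterior odds = 0.007812 / 0.020677 ≈ 0.378.

0.378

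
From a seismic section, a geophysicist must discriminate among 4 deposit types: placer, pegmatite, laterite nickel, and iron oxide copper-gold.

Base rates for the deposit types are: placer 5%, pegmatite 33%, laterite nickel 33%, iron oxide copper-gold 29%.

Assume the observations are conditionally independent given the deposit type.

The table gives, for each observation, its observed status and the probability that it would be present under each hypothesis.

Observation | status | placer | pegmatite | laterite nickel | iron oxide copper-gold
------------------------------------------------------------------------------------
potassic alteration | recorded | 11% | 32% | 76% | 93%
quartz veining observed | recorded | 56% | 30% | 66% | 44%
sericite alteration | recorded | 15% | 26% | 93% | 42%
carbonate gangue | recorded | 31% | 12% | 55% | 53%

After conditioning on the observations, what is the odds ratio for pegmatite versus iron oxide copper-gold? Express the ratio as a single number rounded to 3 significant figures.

The normalizing constant cancels in an odds ratio, so compute prior × likelihood for the two hypotheses only:
  pegmatite: 0.33 × 0.32 × 0.30 × 0.26 × 0.12 = 0.00098842
  iron oxide copper-gold: 0.29 × 0.93 × 0.44 × 0.42 × 0.53 = 0.026415
Odds(pegmatite : iron oxide copper-gold) = 0.00098842 / 0.026415 ≈ 0.0374.

0.0374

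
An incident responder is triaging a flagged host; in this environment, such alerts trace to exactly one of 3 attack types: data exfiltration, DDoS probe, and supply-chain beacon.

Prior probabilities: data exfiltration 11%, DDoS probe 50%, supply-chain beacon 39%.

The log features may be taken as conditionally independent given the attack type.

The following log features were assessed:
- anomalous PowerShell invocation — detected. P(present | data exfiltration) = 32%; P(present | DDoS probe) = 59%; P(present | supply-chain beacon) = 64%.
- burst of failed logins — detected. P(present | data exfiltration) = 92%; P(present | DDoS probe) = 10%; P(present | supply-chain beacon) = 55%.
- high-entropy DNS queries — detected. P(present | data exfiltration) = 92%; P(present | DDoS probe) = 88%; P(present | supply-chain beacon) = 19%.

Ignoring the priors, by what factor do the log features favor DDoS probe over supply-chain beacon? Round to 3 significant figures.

Joint likelihood of the log feature pattern under each hypothesis:
  DDoS probe: 0.59 × 0.10 × 0.88 = 0.05192
  supply-chain beacon: 0.64 × 0.55 × 0.19 = 0.06688
Bayes factor = 0.05192 / 0.06688 ≈ 0.776

0.776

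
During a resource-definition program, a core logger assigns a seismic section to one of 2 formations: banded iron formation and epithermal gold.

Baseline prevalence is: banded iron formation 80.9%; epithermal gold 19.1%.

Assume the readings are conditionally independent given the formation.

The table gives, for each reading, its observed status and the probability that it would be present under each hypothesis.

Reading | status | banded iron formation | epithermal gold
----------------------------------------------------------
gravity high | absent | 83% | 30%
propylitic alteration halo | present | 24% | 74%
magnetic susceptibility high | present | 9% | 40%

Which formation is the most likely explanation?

For each hypothesis, the unnormalized posterior weight is prior × product of the reading likelihoods (using 1 − P(present | H) for each absent reading):
  banded iron formation: 0.809 × (1 − 0.83) × 0.24 × 0.09 = 0.0029706
  epithermal gold: 0.191 × (1 − 0.30) × 0.74 × 0.40 = 0.039575
The unnormalized weights sum to 0.042546.
P(banded iron formation | evidence) ≈ 0.0029706 / 0.042546 ≈ 0.070
P(epithermal gold | evidence) ≈ 0.039575 / 0.042546 ≈ 0.930
The largest is 0.930, so epithermal gold is most probable.

epithermal gold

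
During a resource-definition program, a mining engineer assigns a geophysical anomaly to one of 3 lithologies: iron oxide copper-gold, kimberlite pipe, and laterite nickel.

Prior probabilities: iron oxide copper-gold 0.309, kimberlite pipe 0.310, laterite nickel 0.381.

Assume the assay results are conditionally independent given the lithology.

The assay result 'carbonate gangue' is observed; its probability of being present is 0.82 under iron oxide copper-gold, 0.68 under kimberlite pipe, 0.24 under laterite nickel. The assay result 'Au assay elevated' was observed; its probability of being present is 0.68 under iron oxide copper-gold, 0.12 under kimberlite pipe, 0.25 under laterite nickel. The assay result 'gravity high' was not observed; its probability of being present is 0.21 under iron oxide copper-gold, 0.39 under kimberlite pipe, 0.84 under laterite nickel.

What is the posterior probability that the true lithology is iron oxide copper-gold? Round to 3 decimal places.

For each hypothesis, the unnormalized posterior weight is prior × product of the assay result likelihoods (using 1 − P(present | H) for each absent assay result):
  iron oxide copper-gold: 0.309 × 0.82 × 0.68 × (1 − 0.21) = 0.13612
  kimberlite pipe: 0.310 × 0.68 × 0.12 × (1 − 0.39) = 0.015431
  laterite nickel: 0.381 × 0.24 × 0.25 × (1 − 0.84) = 0.0036576
Normalizing constant Z = 0.13612 + 0.015431 + 0.0036576 = 0.1552.
P(iron oxide copper-gold | evidence) = 0.13612 / 0.1552 ≈ 0.877.

0.877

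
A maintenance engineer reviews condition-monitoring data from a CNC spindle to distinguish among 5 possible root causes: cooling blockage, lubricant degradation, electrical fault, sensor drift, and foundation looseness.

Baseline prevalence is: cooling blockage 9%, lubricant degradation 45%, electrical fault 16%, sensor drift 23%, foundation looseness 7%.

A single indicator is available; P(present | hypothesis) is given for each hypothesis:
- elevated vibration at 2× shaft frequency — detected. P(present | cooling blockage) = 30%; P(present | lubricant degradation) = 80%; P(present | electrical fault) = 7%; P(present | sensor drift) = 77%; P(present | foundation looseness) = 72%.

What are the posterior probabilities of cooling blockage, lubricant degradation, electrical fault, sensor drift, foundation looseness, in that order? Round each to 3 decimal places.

0.043, 0.575, 0.018, 0.283, 0.081

By Bayes' rule, the unnormalized weight for each hypothesis is prior × likelihood:
  cooling blockage: 0.09 × 0.30 = 0.027
  lubricant degradation: 0.45 × 0.80 = 0.36
  electrical fault: 0.16 × 0.07 = 0.0112
  sensor drift: 0.23 × 0.77 = 0.1771
  foundation looseness: 0.07 × 0.72 = 0.0504
Marginal likelihood of the evidence = 0.6257.
P(cooling blockage | evidence) = 0.027 / 0.6257 ≈ 0.043
P(lubricant degradation | evidence) = 0.36 / 0.6257 ≈ 0.575
P(electrical fault | evidence) = 0.0112 / 0.6257 ≈ 0.018
P(sensor drift | evidence) = 0.1771 / 0.6257 ≈ 0.283
P(foundation looseness | evidence) = 0.0504 / 0.6257 ≈ 0.081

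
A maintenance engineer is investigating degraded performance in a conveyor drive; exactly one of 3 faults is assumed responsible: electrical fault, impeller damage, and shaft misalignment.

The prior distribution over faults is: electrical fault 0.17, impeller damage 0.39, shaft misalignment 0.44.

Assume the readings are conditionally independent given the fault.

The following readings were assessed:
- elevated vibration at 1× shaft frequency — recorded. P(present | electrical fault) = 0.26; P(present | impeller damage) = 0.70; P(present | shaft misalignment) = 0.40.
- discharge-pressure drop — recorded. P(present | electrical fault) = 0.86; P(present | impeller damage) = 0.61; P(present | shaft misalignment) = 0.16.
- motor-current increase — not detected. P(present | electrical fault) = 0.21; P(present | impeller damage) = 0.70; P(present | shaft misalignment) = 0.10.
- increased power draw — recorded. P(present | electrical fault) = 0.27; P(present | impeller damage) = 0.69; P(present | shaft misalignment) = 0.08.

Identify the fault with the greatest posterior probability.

By Bayes' rule with conditional independence, the unnormalized weight for each hypothesis is prior × ∏ likelihoods (using 1 − P(present | H) for each absent reading):
  electrical fault: 0.17 × 0.26 × 0.86 × (1 − 0.21) × 0.27 = 0.008108
  impeller damage: 0.39 × 0.70 × 0.61 × (1 − 0.70) × 0.69 = 0.034472
  shaft misalignment: 0.44 × 0.40 × 0.16 × (1 − 0.10) × 0.08 = 0.0020275
Normalizing constant Z = 0.008108 + 0.034472 + 0.0020275 = 0.044607.
P(electrical fault | evidence) ≈ 0.008108 / 0.044607 ≈ 0.182
P(impeller damage | evidence) ≈ 0.034472 / 0.044607 ≈ 0.773
P(shaft misalignment | evidence) ≈ 0.0020275 / 0.044607 ≈ 0.045
The largest is 0.773, so impeller damage is most probable.

impeller damage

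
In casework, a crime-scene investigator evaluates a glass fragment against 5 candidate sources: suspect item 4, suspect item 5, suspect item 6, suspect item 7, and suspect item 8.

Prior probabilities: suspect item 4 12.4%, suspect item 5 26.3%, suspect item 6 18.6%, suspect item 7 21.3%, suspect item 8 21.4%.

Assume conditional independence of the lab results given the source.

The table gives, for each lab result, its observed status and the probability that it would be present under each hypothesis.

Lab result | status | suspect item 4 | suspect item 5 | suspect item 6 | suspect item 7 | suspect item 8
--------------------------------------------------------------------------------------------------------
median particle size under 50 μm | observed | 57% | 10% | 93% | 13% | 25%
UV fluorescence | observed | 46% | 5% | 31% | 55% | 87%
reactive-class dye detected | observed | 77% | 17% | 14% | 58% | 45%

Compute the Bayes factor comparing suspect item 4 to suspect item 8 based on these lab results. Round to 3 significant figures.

2.06

Take the product of per-lab result likelihoods under each hypothesis, then divide.
  suspect item 4: 0.57 × 0.46 × 0.77 = 0.20189
  suspect item 8: 0.25 × 0.87 × 0.45 = 0.097875
Bayes factor = 0.20189 / 0.097875 ≈ 2.06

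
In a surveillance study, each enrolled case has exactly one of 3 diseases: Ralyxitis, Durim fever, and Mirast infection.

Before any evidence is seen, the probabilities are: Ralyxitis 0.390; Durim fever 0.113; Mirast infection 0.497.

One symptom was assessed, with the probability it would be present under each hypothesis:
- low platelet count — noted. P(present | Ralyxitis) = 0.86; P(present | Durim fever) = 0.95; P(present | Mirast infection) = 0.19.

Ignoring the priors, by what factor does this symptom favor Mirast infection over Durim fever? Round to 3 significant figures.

0.200

Likelihood of this symptom under each hypothesis:
  Mirast infection: 0.19
  Durim fever: 0.95
Bayes factor = 0.19 / 0.95 ≈ 0.200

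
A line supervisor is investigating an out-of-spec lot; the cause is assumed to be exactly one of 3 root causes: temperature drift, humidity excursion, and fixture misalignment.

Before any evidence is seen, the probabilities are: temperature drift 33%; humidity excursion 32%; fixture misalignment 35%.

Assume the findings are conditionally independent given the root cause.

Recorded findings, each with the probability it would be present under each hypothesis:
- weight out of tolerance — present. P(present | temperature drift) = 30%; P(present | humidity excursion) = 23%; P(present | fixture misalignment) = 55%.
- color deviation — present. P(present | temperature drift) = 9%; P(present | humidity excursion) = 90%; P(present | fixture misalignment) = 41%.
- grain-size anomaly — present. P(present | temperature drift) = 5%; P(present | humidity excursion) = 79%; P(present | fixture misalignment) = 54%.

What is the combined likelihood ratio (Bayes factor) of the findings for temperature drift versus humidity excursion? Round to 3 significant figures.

The Bayes factor is the ratio of the joint likelihoods of the evidence pattern under the two hypotheses.
  temperature drift: 0.30 × 0.09 × 0.05 = 0.00135
  humidity excursion: 0.23 × 0.90 × 0.79 = 0.16353
Bayes factor = 0.00135 / 0.16353 ≈ 0.00826

0.00826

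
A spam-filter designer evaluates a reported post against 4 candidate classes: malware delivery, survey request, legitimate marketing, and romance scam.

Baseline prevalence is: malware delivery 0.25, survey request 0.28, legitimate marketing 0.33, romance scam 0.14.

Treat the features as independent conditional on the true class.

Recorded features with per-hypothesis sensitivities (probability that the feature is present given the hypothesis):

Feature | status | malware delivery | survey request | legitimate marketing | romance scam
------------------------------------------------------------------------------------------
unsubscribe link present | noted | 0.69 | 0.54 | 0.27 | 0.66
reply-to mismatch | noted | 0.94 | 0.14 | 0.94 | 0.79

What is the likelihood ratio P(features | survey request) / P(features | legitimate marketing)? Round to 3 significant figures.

0.298

The Bayes factor is the ratio of the joint likelihoods of the feature pattern under the two hypotheses.
  survey request: 0.54 × 0.14 = 0.0756
  legitimate marketing: 0.27 × 0.94 = 0.2538
Bayes factor = 0.0756 / 0.2538 ≈ 0.298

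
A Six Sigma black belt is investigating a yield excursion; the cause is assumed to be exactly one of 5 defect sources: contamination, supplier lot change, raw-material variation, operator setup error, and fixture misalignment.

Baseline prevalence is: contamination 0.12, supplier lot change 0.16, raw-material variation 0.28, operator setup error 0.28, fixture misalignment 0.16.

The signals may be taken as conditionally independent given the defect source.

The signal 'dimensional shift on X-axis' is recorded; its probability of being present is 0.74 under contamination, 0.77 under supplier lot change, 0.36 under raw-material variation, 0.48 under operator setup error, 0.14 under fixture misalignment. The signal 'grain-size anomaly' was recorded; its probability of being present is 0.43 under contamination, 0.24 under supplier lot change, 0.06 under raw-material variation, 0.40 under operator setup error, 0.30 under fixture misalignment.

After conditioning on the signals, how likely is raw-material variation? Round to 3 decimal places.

By Bayes' rule with conditional independence, the unnormalized weight for each hypothesis is prior × ∏ likelihoods:
  contamination: 0.12 × 0.74 × 0.43 = 0.038184
  supplier lot change: 0.16 × 0.77 × 0.24 = 0.029568
  raw-material variation: 0.28 × 0.36 × 0.06 = 0.006048
  operator setup error: 0.28 × 0.48 × 0.40 = 0.05376
  fixture misalignment: 0.16 × 0.14 × 0.30 = 0.00672
Marginal likelihood of the evidence = 0.13428.
P(raw-material variation | evidence) = 0.006048 / 0.13428 ≈ 0.045.

0.045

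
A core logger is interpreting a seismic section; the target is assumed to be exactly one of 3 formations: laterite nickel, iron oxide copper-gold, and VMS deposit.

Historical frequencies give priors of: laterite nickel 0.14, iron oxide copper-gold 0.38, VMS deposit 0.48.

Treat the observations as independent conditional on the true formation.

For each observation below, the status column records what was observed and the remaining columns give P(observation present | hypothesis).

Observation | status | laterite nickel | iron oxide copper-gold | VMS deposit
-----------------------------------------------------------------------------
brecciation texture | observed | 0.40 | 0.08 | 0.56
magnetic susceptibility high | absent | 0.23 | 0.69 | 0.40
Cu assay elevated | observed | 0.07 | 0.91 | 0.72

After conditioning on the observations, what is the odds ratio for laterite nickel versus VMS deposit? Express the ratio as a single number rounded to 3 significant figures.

Unnormalized posterior weight (prior times the observation likelihoods) for each of the two hypotheses (using 1 − P(present | H) for each absent observation):
  laterite nickel: 0.14 × 0.40 × (1 − 0.23) × 0.07 = 0.0030184
  VMS deposit: 0.48 × 0.56 × (1 − 0.40) × 0.72 = 0.11612
Posterior odds = 0.0030184 / 0.11612 ≈ 0.0260.

0.0260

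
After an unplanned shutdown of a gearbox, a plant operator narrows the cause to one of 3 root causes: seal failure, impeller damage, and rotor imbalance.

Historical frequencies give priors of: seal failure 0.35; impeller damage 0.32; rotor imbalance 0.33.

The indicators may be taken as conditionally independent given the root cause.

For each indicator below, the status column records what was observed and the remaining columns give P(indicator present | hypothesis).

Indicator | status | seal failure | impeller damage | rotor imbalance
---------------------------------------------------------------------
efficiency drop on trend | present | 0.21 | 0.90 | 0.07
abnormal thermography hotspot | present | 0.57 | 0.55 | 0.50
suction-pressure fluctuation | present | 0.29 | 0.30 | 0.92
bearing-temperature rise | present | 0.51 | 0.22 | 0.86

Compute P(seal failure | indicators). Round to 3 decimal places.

0.240

By Bayes' rule with conditional independence, the unnormalized weight for each hypothesis is prior × ∏ likelihoods:
  seal failure: 0.35 × 0.21 × 0.57 × 0.29 × 0.51 = 0.0061963
  impeller damage: 0.32 × 0.90 × 0.55 × 0.30 × 0.22 = 0.010454
  rotor imbalance: 0.33 × 0.07 × 0.50 × 0.92 × 0.86 = 0.0091384
The unnormalized weights sum to 0.025789.
P(seal failure | evidence) = 0.0061963 / 0.025789 ≈ 0.240.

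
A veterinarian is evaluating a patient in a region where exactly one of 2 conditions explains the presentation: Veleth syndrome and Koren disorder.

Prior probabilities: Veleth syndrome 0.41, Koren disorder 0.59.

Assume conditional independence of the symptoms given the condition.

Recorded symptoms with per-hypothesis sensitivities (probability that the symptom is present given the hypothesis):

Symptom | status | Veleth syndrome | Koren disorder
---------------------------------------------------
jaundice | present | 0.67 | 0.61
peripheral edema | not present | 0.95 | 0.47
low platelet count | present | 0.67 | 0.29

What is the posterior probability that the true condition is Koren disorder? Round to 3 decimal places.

0.857

Multiply each prior by the joint likelihood of the symptom pattern (using 1 − P(present | H) for each absent symptom):
  Veleth syndrome: 0.41 × 0.67 × (1 − 0.95) × 0.67 = 0.0092025
  Koren disorder: 0.59 × 0.61 × (1 − 0.47) × 0.29 = 0.055317
The unnormalized weights sum to 0.064519.
P(Koren disorder | evidence) = 0.055317 / 0.064519 ≈ 0.857.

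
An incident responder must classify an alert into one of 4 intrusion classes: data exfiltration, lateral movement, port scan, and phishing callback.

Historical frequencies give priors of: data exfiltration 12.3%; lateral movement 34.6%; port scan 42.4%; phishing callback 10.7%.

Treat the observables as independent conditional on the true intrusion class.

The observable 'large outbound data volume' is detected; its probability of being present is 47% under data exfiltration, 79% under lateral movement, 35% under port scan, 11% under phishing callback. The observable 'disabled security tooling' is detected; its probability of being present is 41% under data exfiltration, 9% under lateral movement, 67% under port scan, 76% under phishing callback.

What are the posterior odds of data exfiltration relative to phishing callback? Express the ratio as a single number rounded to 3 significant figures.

2.65

Unnormalized posterior weight (prior times the observable likelihoods) for each of the two hypotheses:
  data exfiltration: 0.123 × 0.47 × 0.41 = 0.023702
  phishing callback: 0.107 × 0.11 × 0.76 = 0.0089452
Odds(data exfiltration : phishing callback) = 0.023702 / 0.0089452 ≈ 2.65.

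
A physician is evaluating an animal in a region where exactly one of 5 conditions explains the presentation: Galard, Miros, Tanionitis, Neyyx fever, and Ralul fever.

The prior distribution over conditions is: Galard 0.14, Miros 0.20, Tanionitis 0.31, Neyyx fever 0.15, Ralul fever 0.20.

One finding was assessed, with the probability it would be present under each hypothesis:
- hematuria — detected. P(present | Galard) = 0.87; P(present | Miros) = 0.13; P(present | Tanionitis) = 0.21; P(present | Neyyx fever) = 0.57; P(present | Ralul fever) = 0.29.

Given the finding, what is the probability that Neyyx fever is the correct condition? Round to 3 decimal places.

0.240

Multiply each prior by the likelihood of the finding:
  Galard: 0.14 × 0.87 = 0.1218
  Miros: 0.20 × 0.13 = 0.026
  Tanionitis: 0.31 × 0.21 = 0.0651
  Neyyx fever: 0.15 × 0.57 = 0.0855
  Ralul fever: 0.20 × 0.29 = 0.058
Normalizing constant Z = 0.1218 + 0.026 + 0.0651 + 0.0855 + 0.058 = 0.3564.
P(Neyyx fever | evidence) = 0.0855 / 0.3564 ≈ 0.240.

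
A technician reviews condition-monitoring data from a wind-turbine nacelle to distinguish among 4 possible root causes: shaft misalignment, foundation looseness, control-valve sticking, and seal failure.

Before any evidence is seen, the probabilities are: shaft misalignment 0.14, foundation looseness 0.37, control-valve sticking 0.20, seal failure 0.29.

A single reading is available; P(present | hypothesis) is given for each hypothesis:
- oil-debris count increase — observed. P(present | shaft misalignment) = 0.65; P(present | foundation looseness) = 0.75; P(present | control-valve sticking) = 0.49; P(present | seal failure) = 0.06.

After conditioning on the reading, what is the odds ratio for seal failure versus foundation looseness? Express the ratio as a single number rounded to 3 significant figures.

0.0627

Posterior odds equal prior odds times the likelihood ratio; only the two competing hypotheses matter.
  seal failure: 0.29 × 0.06 = 0.0174
  foundation looseness: 0.37 × 0.75 = 0.2775
Posterior odds = 0.0174 / 0.2775 ≈ 0.0627.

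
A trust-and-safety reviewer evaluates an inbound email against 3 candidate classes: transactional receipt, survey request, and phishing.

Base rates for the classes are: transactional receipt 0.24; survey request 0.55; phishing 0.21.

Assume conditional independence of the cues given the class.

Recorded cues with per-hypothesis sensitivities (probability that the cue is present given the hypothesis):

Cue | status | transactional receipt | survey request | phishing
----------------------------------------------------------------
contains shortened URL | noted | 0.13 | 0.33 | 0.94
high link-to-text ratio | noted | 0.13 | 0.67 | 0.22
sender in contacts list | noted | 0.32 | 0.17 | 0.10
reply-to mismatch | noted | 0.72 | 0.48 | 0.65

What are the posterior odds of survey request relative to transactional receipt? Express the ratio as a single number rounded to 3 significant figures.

10.6

Unnormalized posterior weight (prior times the cue likelihoods) for each of the two hypotheses:
  survey request: 0.55 × 0.33 × 0.67 × 0.17 × 0.48 = 0.009923
  transactional receipt: 0.24 × 0.13 × 0.13 × 0.32 × 0.72 = 0.0009345
Odds(survey request : transactional receipt) = 0.009923 / 0.0009345 ≈ 10.6.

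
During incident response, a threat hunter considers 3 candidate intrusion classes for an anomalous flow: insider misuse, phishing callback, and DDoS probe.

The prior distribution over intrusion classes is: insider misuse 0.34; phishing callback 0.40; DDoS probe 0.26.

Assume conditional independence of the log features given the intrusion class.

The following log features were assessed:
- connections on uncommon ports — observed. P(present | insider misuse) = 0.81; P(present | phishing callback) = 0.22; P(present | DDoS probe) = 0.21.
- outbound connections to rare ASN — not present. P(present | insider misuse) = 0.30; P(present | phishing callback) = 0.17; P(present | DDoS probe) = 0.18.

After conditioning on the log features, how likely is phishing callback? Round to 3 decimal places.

0.235

Multiply each prior by the joint likelihood of the log feature pattern (using 1 − P(present | H) for each absent log feature):
  insider misuse: 0.34 × 0.81 × (1 − 0.30) = 0.19278
  phishing callback: 0.40 × 0.22 × (1 − 0.17) = 0.07304
  DDoS probe: 0.26 × 0.21 × (1 − 0.18) = 0.044772
Normalizing constant Z = 0.19278 + 0.07304 + 0.044772 = 0.31059.
P(phishing callback | evidence) = 0.07304 / 0.31059 ≈ 0.235.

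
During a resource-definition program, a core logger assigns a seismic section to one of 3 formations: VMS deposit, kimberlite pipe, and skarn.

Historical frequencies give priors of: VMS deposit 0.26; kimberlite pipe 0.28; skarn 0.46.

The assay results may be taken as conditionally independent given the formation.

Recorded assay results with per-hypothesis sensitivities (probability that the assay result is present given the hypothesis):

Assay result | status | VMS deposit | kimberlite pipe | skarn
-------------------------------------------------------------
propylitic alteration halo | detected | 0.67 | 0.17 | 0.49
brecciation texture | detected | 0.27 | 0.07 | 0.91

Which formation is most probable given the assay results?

skarn

By Bayes' rule with conditional independence, the unnormalized weight for each hypothesis is prior × ∏ likelihoods:
  VMS deposit: 0.26 × 0.67 × 0.27 = 0.047034
  kimberlite pipe: 0.28 × 0.17 × 0.07 = 0.003332
  skarn: 0.46 × 0.49 × 0.91 = 0.20511
Normalizing constant Z = 0.047034 + 0.003332 + 0.20511 = 0.25548.
P(VMS deposit | evidence) ≈ 0.047034 / 0.25548 ≈ 0.184
P(kimberlite pipe | evidence) ≈ 0.003332 / 0.25548 ≈ 0.013
P(skarn | evidence) ≈ 0.20511 / 0.25548 ≈ 0.803
The largest is 0.803, so skarn is most probable.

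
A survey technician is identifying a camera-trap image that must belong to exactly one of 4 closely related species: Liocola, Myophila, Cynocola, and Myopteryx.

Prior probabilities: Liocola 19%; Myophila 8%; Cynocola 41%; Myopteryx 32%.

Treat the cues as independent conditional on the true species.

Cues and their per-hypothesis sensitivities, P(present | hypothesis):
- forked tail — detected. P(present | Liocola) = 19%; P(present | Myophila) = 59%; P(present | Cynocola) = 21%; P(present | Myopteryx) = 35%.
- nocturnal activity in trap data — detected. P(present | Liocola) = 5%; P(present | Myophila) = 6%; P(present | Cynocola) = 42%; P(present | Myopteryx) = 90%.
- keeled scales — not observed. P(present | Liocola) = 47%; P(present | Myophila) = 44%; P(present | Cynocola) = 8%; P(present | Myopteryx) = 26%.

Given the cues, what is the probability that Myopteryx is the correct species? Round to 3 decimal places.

For each hypothesis, the unnormalized posterior weight is prior × product of the cue likelihoods (using 1 − P(present | H) for each absent cue):
  Liocola: 0.19 × 0.19 × 0.05 × (1 − 0.47) = 0.00095665
  Myophila: 0.08 × 0.59 × 0.06 × (1 − 0.44) = 0.0015859
  Cynocola: 0.41 × 0.21 × 0.42 × (1 − 0.08) = 0.033269
  Myopteryx: 0.32 × 0.35 × 0.90 × (1 − 0.26) = 0.074592
The unnormalized weights sum to 0.1104.
P(Myopteryx | evidence) = 0.074592 / 0.1104 ≈ 0.676.

0.676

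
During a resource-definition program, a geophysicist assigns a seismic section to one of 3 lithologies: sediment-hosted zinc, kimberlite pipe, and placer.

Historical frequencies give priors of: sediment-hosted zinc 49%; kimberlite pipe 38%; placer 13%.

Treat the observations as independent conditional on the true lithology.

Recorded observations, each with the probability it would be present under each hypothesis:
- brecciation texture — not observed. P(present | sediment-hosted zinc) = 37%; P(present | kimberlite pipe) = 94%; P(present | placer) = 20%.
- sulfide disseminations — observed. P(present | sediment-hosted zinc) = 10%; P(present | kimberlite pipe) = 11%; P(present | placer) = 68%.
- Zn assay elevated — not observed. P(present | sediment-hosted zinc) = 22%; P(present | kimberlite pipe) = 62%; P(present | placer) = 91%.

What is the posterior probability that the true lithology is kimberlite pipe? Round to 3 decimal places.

For each hypothesis, the unnormalized posterior weight is prior × product of the observation likelihoods (using 1 − P(present | H) for each absent observation):
  sediment-hosted zinc: 0.49 × (1 − 0.37) × 0.10 × (1 − 0.22) = 0.024079
  kimberlite pipe: 0.38 × (1 − 0.94) × 0.11 × (1 − 0.62) = 0.00095304
  placer: 0.13 × (1 − 0.20) × 0.68 × (1 − 0.91) = 0.0063648
Marginal likelihood of the evidence = 0.031396.
P(kimberlite pipe | evidence) = 0.00095304 / 0.031396 ≈ 0.030.

0.030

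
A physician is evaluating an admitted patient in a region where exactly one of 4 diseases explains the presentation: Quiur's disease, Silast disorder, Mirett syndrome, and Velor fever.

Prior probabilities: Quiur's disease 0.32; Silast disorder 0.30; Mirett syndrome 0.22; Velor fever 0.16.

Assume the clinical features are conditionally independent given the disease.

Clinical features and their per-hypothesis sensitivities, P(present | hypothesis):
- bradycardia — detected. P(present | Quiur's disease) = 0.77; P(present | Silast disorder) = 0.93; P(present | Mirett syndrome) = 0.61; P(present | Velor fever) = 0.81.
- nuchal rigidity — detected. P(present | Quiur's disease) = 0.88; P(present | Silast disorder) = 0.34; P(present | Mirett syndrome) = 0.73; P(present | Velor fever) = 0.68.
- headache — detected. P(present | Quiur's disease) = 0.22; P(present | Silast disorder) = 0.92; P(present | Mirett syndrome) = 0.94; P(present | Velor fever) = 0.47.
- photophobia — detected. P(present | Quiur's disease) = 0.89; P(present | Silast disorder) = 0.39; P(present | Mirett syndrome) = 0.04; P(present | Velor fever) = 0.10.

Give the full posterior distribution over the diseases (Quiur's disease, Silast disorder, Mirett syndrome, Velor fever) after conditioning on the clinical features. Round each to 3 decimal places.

0.504, 0.404, 0.044, 0.049

By Bayes' rule with conditional independence, the unnormalized weight for each hypothesis is prior × ∏ likelihoods:
  Quiur's disease: 0.32 × 0.77 × 0.88 × 0.22 × 0.89 = 0.042456
  Silast disorder: 0.30 × 0.93 × 0.34 × 0.92 × 0.39 = 0.034036
  Mirett syndrome: 0.22 × 0.61 × 0.73 × 0.94 × 0.04 = 0.0036835
  Velor fever: 0.16 × 0.81 × 0.68 × 0.47 × 0.10 = 0.004142
The unnormalized weights sum to 0.084317.
P(Quiur's disease | evidence) = 0.042456 / 0.084317 ≈ 0.504
P(Silast disorder | evidence) = 0.034036 / 0.084317 ≈ 0.404
P(Mirett syndrome | evidence) = 0.0036835 / 0.084317 ≈ 0.044
P(Velor fever | evidence) = 0.004142 / 0.084317 ≈ 0.049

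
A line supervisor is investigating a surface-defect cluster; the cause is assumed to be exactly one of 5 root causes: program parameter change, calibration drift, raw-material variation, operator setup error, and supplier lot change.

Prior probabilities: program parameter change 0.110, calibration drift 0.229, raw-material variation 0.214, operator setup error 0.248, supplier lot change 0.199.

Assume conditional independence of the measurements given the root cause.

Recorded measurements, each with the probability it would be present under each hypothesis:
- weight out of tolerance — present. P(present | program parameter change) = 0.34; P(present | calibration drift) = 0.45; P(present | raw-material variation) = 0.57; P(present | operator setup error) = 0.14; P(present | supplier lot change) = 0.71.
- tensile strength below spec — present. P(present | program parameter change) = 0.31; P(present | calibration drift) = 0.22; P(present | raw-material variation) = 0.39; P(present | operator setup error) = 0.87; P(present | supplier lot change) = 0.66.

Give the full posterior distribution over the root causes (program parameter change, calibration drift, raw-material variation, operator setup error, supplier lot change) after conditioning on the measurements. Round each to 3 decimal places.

For each hypothesis, the unnormalized posterior weight is prior × product of the measurement likelihoods:
  program parameter change: 0.110 × 0.34 × 0.31 = 0.011594
  calibration drift: 0.229 × 0.45 × 0.22 = 0.022671
  raw-material variation: 0.214 × 0.57 × 0.39 = 0.047572
  operator setup error: 0.248 × 0.14 × 0.87 = 0.030206
  supplier lot change: 0.199 × 0.71 × 0.66 = 0.093251
Normalizing constant Z = 0.011594 + 0.022671 + 0.047572 + 0.030206 + 0.093251 = 0.2053.
P(program parameter change | evidence) = 0.011594 / 0.2053 ≈ 0.056
P(calibration drift | evidence) = 0.022671 / 0.2053 ≈ 0.110
P(raw-material variation | evidence) = 0.047572 / 0.2053 ≈ 0.232
P(operator setup error | evidence) = 0.030206 / 0.2053 ≈ 0.147
P(supplier lot change | evidence) = 0.093251 / 0.2053 ≈ 0.454

0.056, 0.110, 0.232, 0.147, 0.454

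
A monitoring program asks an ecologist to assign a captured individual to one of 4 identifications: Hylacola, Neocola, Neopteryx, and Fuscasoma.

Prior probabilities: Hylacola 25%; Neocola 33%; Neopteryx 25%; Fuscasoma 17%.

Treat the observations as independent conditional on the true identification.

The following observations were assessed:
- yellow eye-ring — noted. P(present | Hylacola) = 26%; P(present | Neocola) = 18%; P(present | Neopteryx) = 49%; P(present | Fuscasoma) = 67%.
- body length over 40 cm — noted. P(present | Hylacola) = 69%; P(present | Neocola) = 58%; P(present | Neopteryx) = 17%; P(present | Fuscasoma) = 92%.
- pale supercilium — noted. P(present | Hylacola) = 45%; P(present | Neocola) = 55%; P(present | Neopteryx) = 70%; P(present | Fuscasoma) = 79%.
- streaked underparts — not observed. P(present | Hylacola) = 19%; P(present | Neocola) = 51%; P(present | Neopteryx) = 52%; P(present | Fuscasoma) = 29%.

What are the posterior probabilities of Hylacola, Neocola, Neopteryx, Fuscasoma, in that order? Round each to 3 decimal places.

0.179, 0.102, 0.077, 0.643

Multiply each prior by the joint likelihood of the evidence pattern (using 1 − P(present | H) for each absent observation):
  Hylacola: 0.25 × 0.26 × 0.69 × 0.45 × (1 − 0.19) = 0.016348
  Neocola: 0.33 × 0.18 × 0.58 × 0.55 × (1 − 0.51) = 0.0092848
  Neopteryx: 0.25 × 0.49 × 0.17 × 0.70 × (1 − 0.52) = 0.0069972
  Fuscasoma: 0.17 × 0.67 × 0.92 × 0.79 × (1 − 0.29) = 0.058776
Marginal likelihood of the evidence = 0.091405.
P(Hylacola | evidence) = 0.016348 / 0.091405 ≈ 0.179
P(Neocola | evidence) = 0.0092848 / 0.091405 ≈ 0.102
P(Neopteryx | evidence) = 0.0069972 / 0.091405 ≈ 0.077
P(Fuscasoma | evidence) = 0.058776 / 0.091405 ≈ 0.643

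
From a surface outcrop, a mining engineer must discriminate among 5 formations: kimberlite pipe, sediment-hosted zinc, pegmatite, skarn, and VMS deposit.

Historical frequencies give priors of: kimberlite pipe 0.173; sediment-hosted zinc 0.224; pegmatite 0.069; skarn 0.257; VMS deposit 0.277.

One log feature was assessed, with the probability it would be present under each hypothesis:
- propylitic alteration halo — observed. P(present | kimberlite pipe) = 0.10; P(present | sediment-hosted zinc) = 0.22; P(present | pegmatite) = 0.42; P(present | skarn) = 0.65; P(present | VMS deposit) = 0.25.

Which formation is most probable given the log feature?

skarn

For each hypothesis, the unnormalized posterior weight is prior × likelihood:
  kimberlite pipe: 0.173 × 0.10 = 0.0173
  sediment-hosted zinc: 0.224 × 0.22 = 0.04928
  pegmatite: 0.069 × 0.42 = 0.02898
  skarn: 0.257 × 0.65 = 0.16705
  VMS deposit: 0.277 × 0.25 = 0.06925
Marginal likelihood of the evidence = 0.33186.
P(kimberlite pipe | evidence) ≈ 0.0173 / 0.33186 ≈ 0.052
P(sediment-hosted zinc | evidence) ≈ 0.04928 / 0.33186 ≈ 0.148
P(pegmatite | evidence) ≈ 0.02898 / 0.33186 ≈ 0.087
P(skarn | evidence) ≈ 0.16705 / 0.33186 ≈ 0.503
P(VMS deposit | evidence) ≈ 0.06925 / 0.33186 ≈ 0.209
The largest is 0.503, so skarn is most probable.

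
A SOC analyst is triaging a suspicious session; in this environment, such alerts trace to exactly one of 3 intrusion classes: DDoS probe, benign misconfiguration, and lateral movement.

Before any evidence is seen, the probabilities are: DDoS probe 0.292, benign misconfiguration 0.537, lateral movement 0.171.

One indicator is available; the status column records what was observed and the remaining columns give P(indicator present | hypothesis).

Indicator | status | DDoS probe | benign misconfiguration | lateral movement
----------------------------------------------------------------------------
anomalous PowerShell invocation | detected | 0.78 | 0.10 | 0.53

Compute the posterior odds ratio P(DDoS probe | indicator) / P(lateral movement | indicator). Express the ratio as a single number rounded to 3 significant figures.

2.51

Unnormalized posterior weight (prior times the indicator likelihood) for each of the two hypotheses:
  DDoS probe: 0.292 × 0.78 = 0.22776
  lateral movement: 0.171 × 0.53 = 0.09063
Posterior odds = 0.22776 / 0.09063 ≈ 2.51.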